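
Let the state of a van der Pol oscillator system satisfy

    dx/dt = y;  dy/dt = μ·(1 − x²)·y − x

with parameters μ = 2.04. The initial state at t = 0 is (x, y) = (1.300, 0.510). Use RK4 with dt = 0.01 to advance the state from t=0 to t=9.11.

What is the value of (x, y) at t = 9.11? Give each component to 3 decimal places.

t=0.000: state=(1.300, 0.510)
step 1 (dt=0.01): k1=(0.510, -2.018), k2=(0.500, -2.013), k3=(0.500, -2.013), k4=(0.490, -2.008); state += dt/6·(k1+2k2+2k3+k4)
t=0.010: state=(1.305, 0.490)
t=0.020: state=(1.310, 0.470)
t=0.030: state=(1.314, 0.450)
continuing one RK4 step at a time; state shown every 50 steps (Δt=0.5):
t=0.500: state=(1.345, -0.235)
t=1.000: state=(1.126, -0.624)
t=1.500: state=(0.686, -1.236)
t=2.000: state=(-0.339, -3.209)
t=2.500: state=(-1.871, -1.308)
t=3.000: state=(-1.974, 0.247)
t=3.500: state=(-1.816, 0.359)
t=4.000: state=(-1.618, 0.434)
t=4.500: state=(-1.373, 0.562)
t=5.000: state=(-1.030, 0.853)
t=5.500: state=(-0.421, 1.784)
t=6.000: state=(1.045, 3.842)
t=6.500: state=(2.014, 0.190)
t=7.000: state=(1.930, -0.310)
t=7.500: state=(1.756, -0.381)
t=8.000: state=(1.545, -0.467)
t=8.500: state=(1.276, -0.629)
t=9.000: state=(0.878, -1.035)
t=9.110: state=(0.755, -1.208)

(x, y) = (0.755, -1.208)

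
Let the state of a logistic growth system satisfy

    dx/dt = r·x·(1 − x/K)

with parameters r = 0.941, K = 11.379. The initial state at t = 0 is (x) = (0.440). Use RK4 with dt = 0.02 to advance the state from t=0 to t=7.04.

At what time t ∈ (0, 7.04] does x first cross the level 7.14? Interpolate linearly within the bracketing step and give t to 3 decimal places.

t = 3.969

t=0.000: state=(0.440)
step 1 (dt=0.02): k1=(0.398), k2=(0.401), k3=(0.402), k4=(0.405); state += dt/6·(k1+2k2+2k3+k4)
t=0.020: state=(0.448)
t=0.040: state=(0.456)
t=0.060: state=(0.465)
continuing one RK4 step at a time; state shown every 25 steps (Δt=0.5):
t=0.500: state=(0.688)
t=1.000: state=(1.063)
t=1.500: state=(1.612)
t=2.000: state=(2.378)
t=2.500: state=(3.381)
t=3.000: state=(4.593)
t=3.500: state=(5.917)
t=3.960: state=(7.118)
next step: t=3.980: state=(7.168) — x has crossed 7.14
linear interpolation between t=3.960 (7.11779) and t=3.980 (7.16784) → t≈3.969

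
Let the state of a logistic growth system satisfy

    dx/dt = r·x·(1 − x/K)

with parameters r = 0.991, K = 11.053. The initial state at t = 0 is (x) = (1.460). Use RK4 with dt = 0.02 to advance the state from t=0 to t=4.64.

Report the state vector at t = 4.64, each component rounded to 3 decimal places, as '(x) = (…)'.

(x) = (10.367)

t=0.000: state=(1.460)
step 1 (dt=0.02): k1=(1.256), k2=(1.265), k3=(1.265), k4=(1.274); state += dt/6·(k1+2k2+2k3+k4)
t=0.020: state=(1.485)
t=0.040: state=(1.511)
t=0.060: state=(1.537)
continuing one RK4 step at a time; state shown every 10 steps (Δt=0.2):
t=0.200: state=(1.730)
t=0.400: state=(2.039)
t=0.600: state=(2.390)
t=0.800: state=(2.782)
t=1.000: state=(3.214)
t=1.200: state=(3.684)
t=1.400: state=(4.185)
t=1.600: state=(4.712)
t=1.800: state=(5.254)
t=2.000: state=(5.801)
t=2.200: state=(6.343)
t=2.400: state=(6.869)
t=2.600: state=(7.371)
t=2.800: state=(7.840)
t=3.000: state=(8.273)
t=3.200: state=(8.665)
t=3.400: state=(9.015)
t=3.600: state=(9.324)
t=3.800: state=(9.594)
t=4.000: state=(9.827)
t=4.200: state=(10.027)
t=4.400: state=(10.197)
t=4.600: state=(10.341)
t=4.640: state=(10.367)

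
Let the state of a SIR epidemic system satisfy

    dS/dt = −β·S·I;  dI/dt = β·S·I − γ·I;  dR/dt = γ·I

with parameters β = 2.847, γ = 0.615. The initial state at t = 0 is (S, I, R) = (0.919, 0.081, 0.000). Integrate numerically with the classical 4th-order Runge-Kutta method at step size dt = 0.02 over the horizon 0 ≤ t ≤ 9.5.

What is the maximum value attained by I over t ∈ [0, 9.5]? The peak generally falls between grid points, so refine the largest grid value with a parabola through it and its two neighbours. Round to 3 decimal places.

max I = 0.471

t=0.000: state=(0.919, 0.081, 0.000)
step 1 (dt=0.02): k1=(-0.212, 0.162, 0.050), k2=(-0.216, 0.165, 0.051), k3=(-0.216, 0.165, 0.051), k4=(-0.220, 0.168, 0.052); state += dt/6·(k1+2k2+2k3+k4)
t=0.020: state=(0.915, 0.084, 0.001)
t=0.040: state=(0.910, 0.088, 0.002)
t=0.060: state=(0.906, 0.091, 0.003)
continuing one RK4 step at a time; state shown every 25 steps (Δt=0.5):
t=0.500: state=(0.760, 0.199, 0.041)
t=1.000: state=(0.509, 0.364, 0.128)
t=1.500: state=(0.279, 0.464, 0.258)
t=2.000: state=(0.143, 0.455, 0.401)
t=2.500: state=(0.078, 0.390, 0.532)
t=3.000: state=(0.048, 0.313, 0.640)
t=3.500: state=(0.032, 0.243, 0.725)
t=4.000: state=(0.024, 0.186, 0.791)
t=4.500: state=(0.019, 0.141, 0.841)
t=5.000: state=(0.016, 0.106, 0.878)
t=5.500: state=(0.014, 0.080, 0.907)
t=6.000: state=(0.013, 0.060, 0.928)
t=6.500: state=(0.012, 0.045, 0.944)
t=7.000: state=(0.011, 0.033, 0.956)
t=7.500: state=(0.011, 0.025, 0.965)
t=8.000: state=(0.010, 0.019, 0.971)
t=8.500: state=(0.010, 0.014, 0.976)
t=9.000: state=(0.010, 0.010, 0.980)
t=9.500: state=(0.010, 0.008, 0.983)
largest grid value and its neighbours: I(1.680)=0.47118, I(1.700)=0.47119, I(1.720)=0.47104
parabola through these three points peaks at t≈1.691 with I≈0.47121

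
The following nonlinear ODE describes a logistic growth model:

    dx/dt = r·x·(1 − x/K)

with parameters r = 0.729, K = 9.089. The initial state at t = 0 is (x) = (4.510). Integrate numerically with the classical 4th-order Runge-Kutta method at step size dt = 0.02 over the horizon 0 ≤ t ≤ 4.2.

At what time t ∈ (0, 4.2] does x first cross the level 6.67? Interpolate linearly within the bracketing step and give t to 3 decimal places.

t = 1.412

t=0.000: state=(4.510)
step 1 (dt=0.02): k1=(1.656), k2=(1.656), k3=(1.656), k4=(1.656); state += dt/6·(k1+2k2+2k3+k4)
t=0.020: state=(4.543)
t=0.040: state=(4.576)
t=0.060: state=(4.609)
continuing one RK4 step at a time; state shown every 10 steps (Δt=0.2):
t=0.200: state=(4.841)
t=0.400: state=(5.169)
t=0.600: state=(5.490)
t=0.800: state=(5.802)
t=1.000: state=(6.101)
t=1.200: state=(6.386)
t=1.400: state=(6.654)
next step: t=1.420: state=(6.680) — x has crossed 6.67
linear interpolation between t=1.400 (6.65426) and t=1.420 (6.68016) → t≈1.412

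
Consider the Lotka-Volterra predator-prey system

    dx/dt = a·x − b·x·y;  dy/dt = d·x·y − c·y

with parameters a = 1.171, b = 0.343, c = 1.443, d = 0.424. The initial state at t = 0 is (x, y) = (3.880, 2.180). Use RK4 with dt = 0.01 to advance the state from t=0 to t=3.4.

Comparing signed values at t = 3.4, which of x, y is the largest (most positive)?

t=0.000: state=(3.880, 2.180)
step 1 (dt=0.01): k1=(1.642, 0.441), k2=(1.643, 0.449), k3=(1.643, 0.449), k4=(1.643, 0.457); state += dt/6·(k1+2k2+2k3+k4)
t=0.010: state=(3.896, 2.184)
t=0.020: state=(3.913, 2.189)
t=0.030: state=(3.929, 2.194)
continuing one RK4 step at a time; state shown every 20 steps (Δt=0.2):
t=0.200: state=(4.207, 2.302)
t=0.400: state=(4.512, 2.497)
t=0.600: state=(4.762, 2.774)
t=0.800: state=(4.917, 3.135)
t=1.000: state=(4.939, 3.572)
t=1.200: state=(4.807, 4.050)
t=1.400: state=(4.528, 4.513)
t=1.600: state=(4.143, 4.887)
t=1.800: state=(3.712, 5.109)
t=2.000: state=(3.297, 5.152)
t=2.200: state=(2.936, 5.025)
t=2.400: state=(2.651, 4.769)
t=2.600: state=(2.442, 4.433)
t=2.800: state=(2.307, 4.061)
t=3.000: state=(2.235, 3.687)
t=3.200: state=(2.221, 3.336)
t=3.400: state=(2.257, 3.021)
compare at T: x=2.257, y=3.021

largest component: y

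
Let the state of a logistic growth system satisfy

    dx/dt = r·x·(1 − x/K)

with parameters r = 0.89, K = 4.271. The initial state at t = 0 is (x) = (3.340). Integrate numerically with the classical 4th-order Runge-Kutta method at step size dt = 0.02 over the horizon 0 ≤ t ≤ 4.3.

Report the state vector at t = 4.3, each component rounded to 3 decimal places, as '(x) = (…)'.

(x) = (4.245)

t=0.000: state=(3.340)
step 1 (dt=0.02): k1=(0.648), k2=(0.645), k3=(0.645), k4=(0.641); state += dt/6·(k1+2k2+2k3+k4)
t=0.020: state=(3.353)
t=0.040: state=(3.366)
t=0.060: state=(3.378)
continuing one RK4 step at a time; state shown every 10 steps (Δt=0.2):
t=0.200: state=(3.463)
t=0.400: state=(3.573)
t=0.600: state=(3.671)
t=0.800: state=(3.757)
t=1.000: state=(3.832)
t=1.200: state=(3.898)
t=1.400: state=(3.954)
t=1.600: state=(4.002)
t=1.800: state=(4.044)
t=2.000: state=(4.079)
t=2.200: state=(4.109)
t=2.400: state=(4.135)
t=2.600: state=(4.156)
t=2.800: state=(4.175)
t=3.000: state=(4.190)
t=3.200: state=(4.203)
t=3.400: state=(4.214)
t=3.600: state=(4.223)
t=3.800: state=(4.231)
t=4.000: state=(4.237)
t=4.200: state=(4.243)
t=4.300: state=(4.245)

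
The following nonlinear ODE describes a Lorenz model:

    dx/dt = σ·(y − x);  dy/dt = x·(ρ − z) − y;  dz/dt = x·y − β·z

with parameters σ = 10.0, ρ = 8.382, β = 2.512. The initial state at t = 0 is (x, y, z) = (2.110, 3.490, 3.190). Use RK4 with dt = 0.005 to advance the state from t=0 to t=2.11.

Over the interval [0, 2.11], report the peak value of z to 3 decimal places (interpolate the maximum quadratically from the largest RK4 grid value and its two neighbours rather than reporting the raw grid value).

t=0.000: state=(2.110, 3.490, 3.190)
step 1 (dt=0.005): k1=(13.800, 7.465, -0.649), k2=(13.642, 7.629, -0.485), k3=(13.650, 7.626, -0.486), k4=(13.499, 7.787, -0.322); state += dt/6·(k1+2k2+2k3+k4)
t=0.005: state=(2.178, 3.528, 3.188)
t=0.010: state=(2.245, 3.568, 3.187)
t=0.015: state=(2.311, 3.609, 3.188)
continuing one RK4 step at a time; state shown every 20 steps (Δt=0.1):
t=0.100: state=(3.328, 4.491, 3.461)
t=0.200: state=(4.517, 5.723, 4.493)
t=0.300: state=(5.648, 6.627, 6.336)
t=0.400: state=(6.292, 6.521, 8.497)
t=0.500: state=(6.042, 5.347, 9.906)
t=0.600: state=(5.076, 3.952, 9.983)
t=0.700: state=(4.000, 3.045, 9.137)
t=0.800: state=(3.241, 2.687, 8.000)
t=0.900: state=(2.880, 2.698, 6.936)
t=1.000: state=(2.848, 2.953, 6.102)
t=1.100: state=(3.068, 3.394, 5.572)
t=1.200: state=(3.484, 3.981, 5.403)
t=1.300: state=(4.039, 4.636, 5.644)
t=1.400: state=(4.634, 5.199, 6.296)
t=1.500: state=(5.107, 5.458, 7.223)
t=1.600: state=(5.286, 5.279, 8.117)
t=1.700: state=(5.101, 4.758, 8.633)
t=1.800: state=(4.663, 4.168, 8.637)
t=1.900: state=(4.180, 3.736, 8.250)
t=2.000: state=(3.813, 3.535, 7.687)
t=2.100: state=(3.631, 3.544, 7.133)
t=2.110: state=(3.623, 3.555, 7.083)
largest grid value and its neighbours: z(0.550)=10.10202, z(0.555)=10.10311, z(0.560)=10.10108
parabola through these three points peaks at t≈0.554 with z≈10.10314

max z = 10.103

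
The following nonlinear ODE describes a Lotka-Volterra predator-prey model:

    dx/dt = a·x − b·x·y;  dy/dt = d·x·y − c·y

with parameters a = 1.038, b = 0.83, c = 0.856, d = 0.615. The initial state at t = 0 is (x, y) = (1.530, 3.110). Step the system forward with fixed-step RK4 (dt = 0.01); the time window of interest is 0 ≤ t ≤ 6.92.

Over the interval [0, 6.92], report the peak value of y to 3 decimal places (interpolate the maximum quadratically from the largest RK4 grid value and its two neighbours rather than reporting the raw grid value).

max y = 3.118

t=0.000: state=(1.530, 3.110)
step 1 (dt=0.01): k1=(-2.361, 0.264), k2=(-2.345, 0.242), k3=(-2.345, 0.242), k4=(-2.328, 0.220); state += dt/6·(k1+2k2+2k3+k4)
t=0.010: state=(1.507, 3.112)
t=0.020: state=(1.483, 3.114)
t=0.030: state=(1.461, 3.116)
continuing one RK4 step at a time; state shown every 25 steps (Δt=0.25):
t=0.250: state=(1.042, 3.052)
t=0.500: state=(0.733, 2.819)
t=0.750: state=(0.547, 2.508)
t=1.000: state=(0.436, 2.182)
t=1.250: state=(0.371, 1.873)
t=1.500: state=(0.336, 1.596)
t=1.750: state=(0.320, 1.355)
t=2.000: state=(0.321, 1.149)
t=2.250: state=(0.334, 0.976)
t=2.500: state=(0.359, 0.831)
t=2.750: state=(0.396, 0.710)
t=3.000: state=(0.448, 0.612)
t=3.250: state=(0.516, 0.532)
t=3.500: state=(0.603, 0.468)
t=3.750: state=(0.713, 0.418)
t=4.000: state=(0.851, 0.380)
t=4.250: state=(1.023, 0.354)
t=4.500: state=(1.234, 0.340)
t=4.750: state=(1.491, 0.338)
t=5.000: state=(1.800, 0.352)
t=5.250: state=(2.162, 0.385)
t=5.500: state=(2.573, 0.447)
t=5.750: state=(3.009, 0.554)
t=6.000: state=(3.418, 0.734)
t=6.250: state=(3.700, 1.026)
t=6.500: state=(3.712, 1.471)
t=6.750: state=(3.343, 2.053)
t=6.920: state=(2.899, 2.463)
largest grid value and its neighbours: y(0.050)=3.11771, y(0.060)=3.11796, y(0.070)=3.11780
parabola through these three points peaks at t≈0.061 with y≈3.11796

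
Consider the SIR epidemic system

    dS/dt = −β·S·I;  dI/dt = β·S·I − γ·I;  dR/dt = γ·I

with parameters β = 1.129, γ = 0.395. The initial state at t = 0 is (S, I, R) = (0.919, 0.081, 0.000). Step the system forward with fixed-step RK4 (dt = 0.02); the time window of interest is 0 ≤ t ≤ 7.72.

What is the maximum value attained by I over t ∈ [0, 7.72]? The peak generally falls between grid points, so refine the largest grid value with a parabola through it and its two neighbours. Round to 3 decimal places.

max I = 0.312

t=0.000: state=(0.919, 0.081, 0.000)
step 1 (dt=0.02): k1=(-0.084, 0.052, 0.032), k2=(-0.085, 0.052, 0.032), k3=(-0.085, 0.052, 0.032), k4=(-0.085, 0.053, 0.032); state += dt/6·(k1+2k2+2k3+k4)
t=0.020: state=(0.917, 0.082, 0.001)
t=0.040: state=(0.916, 0.083, 0.001)
t=0.060: state=(0.914, 0.084, 0.002)
continuing one RK4 step at a time; state shown every 25 steps (Δt=0.5):
t=0.500: state=(0.871, 0.110, 0.019)
t=1.000: state=(0.811, 0.146, 0.044)
t=1.500: state=(0.738, 0.185, 0.077)
t=2.000: state=(0.658, 0.225, 0.117)
t=2.500: state=(0.573, 0.262, 0.165)
t=3.000: state=(0.490, 0.290, 0.220)
t=3.500: state=(0.414, 0.307, 0.279)
t=4.000: state=(0.347, 0.312, 0.340)
t=4.500: state=(0.292, 0.307, 0.402)
t=5.000: state=(0.246, 0.293, 0.461)
t=5.500: state=(0.210, 0.273, 0.517)
t=6.000: state=(0.181, 0.250, 0.569)
t=6.500: state=(0.158, 0.226, 0.616)
t=7.000: state=(0.140, 0.202, 0.658)
t=7.500: state=(0.126, 0.179, 0.696)
t=7.720: state=(0.121, 0.169, 0.711)
largest grid value and its neighbours: I(3.960)=0.31225, I(3.980)=0.31225, I(4.000)=0.31225
parabola through these three points peaks at t≈3.979 with I≈0.31225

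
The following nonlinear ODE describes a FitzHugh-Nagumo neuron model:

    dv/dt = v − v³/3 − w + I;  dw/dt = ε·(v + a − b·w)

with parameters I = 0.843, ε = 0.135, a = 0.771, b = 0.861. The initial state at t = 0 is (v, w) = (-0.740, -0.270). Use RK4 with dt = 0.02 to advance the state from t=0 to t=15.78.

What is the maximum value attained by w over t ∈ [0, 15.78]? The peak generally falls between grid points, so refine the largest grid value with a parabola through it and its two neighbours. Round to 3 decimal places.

t=0.000: state=(-0.740, -0.270)
step 1 (dt=0.02): k1=(0.508, 0.036), k2=(0.510, 0.036), k3=(0.510, 0.036), k4=(0.512, 0.037); state += dt/6·(k1+2k2+2k3+k4)
t=0.020: state=(-0.730, -0.269)
t=0.040: state=(-0.720, -0.269)
t=0.060: state=(-0.709, -0.268)
continuing one RK4 step at a time; state shown every 50 steps (Δt=1):
t=1.000: state=(-0.046, -0.196)
t=2.000: state=(1.332, 0.001)
t=3.000: state=(1.931, 0.323)
t=4.000: state=(1.872, 0.630)
t=5.000: state=(1.763, 0.890)
t=6.000: state=(1.651, 1.108)
t=7.000: state=(1.536, 1.288)
t=8.000: state=(1.417, 1.433)
t=9.000: state=(1.292, 1.547)
t=10.000: state=(1.154, 1.631)
t=11.000: state=(0.994, 1.687)
t=12.000: state=(0.787, 1.714)
t=13.000: state=(0.464, 1.706)
t=14.000: state=(-0.203, 1.639)
t=15.000: state=(-1.439, 1.452)
t=15.780: state=(-1.850, 1.232)
largest grid value and its neighbours: w(12.280)=1.71604, w(12.300)=1.71605, w(12.320)=1.71604
parabola through these three points peaks at t≈12.304 with w≈1.71605

max w = 1.716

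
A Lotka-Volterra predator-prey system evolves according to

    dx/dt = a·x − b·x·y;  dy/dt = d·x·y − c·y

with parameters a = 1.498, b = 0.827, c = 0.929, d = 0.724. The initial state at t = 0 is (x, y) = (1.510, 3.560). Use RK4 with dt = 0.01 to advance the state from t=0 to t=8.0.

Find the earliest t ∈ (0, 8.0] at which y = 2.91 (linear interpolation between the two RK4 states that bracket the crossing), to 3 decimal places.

t = 0.773

t=0.000: state=(1.510, 3.560)
step 1 (dt=0.01): k1=(-2.184, 0.585), k2=(-2.171, 0.557), k3=(-2.171, 0.557), k4=(-2.159, 0.530); state += dt/6·(k1+2k2+2k3+k4)
t=0.010: state=(1.488, 3.566)
t=0.020: state=(1.467, 3.571)
t=0.030: state=(1.446, 3.575)
continuing one RK4 step at a time; state shown every 50 steps (Δt=0.5):
t=0.500: state=(0.748, 3.302)
t=0.770: state=(0.560, 2.915)
next step: t=0.780: state=(0.554, 2.899) — y has crossed 2.91
linear interpolation between t=0.770 (2.91451) and t=0.780 (2.89923) → t≈0.773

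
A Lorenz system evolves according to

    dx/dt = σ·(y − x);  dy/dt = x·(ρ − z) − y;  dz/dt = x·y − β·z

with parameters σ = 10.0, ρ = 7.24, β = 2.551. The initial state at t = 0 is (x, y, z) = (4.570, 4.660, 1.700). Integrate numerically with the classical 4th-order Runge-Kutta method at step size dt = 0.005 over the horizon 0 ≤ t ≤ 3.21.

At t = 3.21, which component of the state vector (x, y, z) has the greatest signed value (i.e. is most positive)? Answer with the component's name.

t=0.000: state=(4.570, 4.660, 1.700)
step 1 (dt=0.005): k1=(0.900, 20.658, 16.960), k2=(1.394, 20.425, 17.098), k3=(1.376, 20.431, 17.100), k4=(1.853, 20.202, 17.241); state += dt/6·(k1+2k2+2k3+k4)
t=0.005: state=(4.577, 4.762, 1.785)
t=0.010: state=(4.588, 4.862, 1.872)
t=0.015: state=(4.604, 4.960, 1.961)
continuing one RK4 step at a time; state shown every 40 steps (Δt=0.2):
t=0.200: state=(6.224, 6.912, 6.342)
t=0.400: state=(5.558, 4.346, 9.451)
t=0.600: state=(3.180, 2.322, 7.724)
t=0.800: state=(2.303, 2.210, 5.515)
t=1.000: state=(2.559, 2.874, 4.251)
t=1.200: state=(3.474, 4.046, 4.209)
t=1.400: state=(4.617, 5.093, 5.554)
t=1.600: state=(4.980, 4.823, 7.249)
t=1.800: state=(4.220, 3.742, 7.423)
t=2.000: state=(3.469, 3.242, 6.471)
t=2.200: state=(3.335, 3.413, 5.610)
t=2.400: state=(3.689, 3.938, 5.390)
t=2.600: state=(4.192, 4.406, 5.860)
t=2.800: state=(4.411, 4.400, 6.549)
t=3.000: state=(4.188, 4.011, 6.774)
t=3.200: state=(3.848, 3.716, 6.464)
t=3.210: state=(3.835, 3.709, 6.442)
compare at T: x=3.835, y=3.709, z=6.442

largest component: z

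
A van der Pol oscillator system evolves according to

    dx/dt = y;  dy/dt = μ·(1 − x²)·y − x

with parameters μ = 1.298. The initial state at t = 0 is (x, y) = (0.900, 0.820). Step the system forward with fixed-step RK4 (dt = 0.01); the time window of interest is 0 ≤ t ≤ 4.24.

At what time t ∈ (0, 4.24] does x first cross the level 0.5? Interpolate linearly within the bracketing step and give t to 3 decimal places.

t = 1.846

t=0.000: state=(0.900, 0.820)
step 1 (dt=0.01): k1=(0.820, -0.698), k2=(0.817, -0.711), k3=(0.816, -0.711), k4=(0.813, -0.723); state += dt/6·(k1+2k2+2k3+k4)
t=0.010: state=(0.908, 0.813)
t=0.020: state=(0.916, 0.806)
t=0.030: state=(0.924, 0.798)
continuing one RK4 step at a time; state shown every 20 steps (Δt=0.2):
t=0.200: state=(1.047, 0.634)
t=0.400: state=(1.150, 0.386)
t=0.600: state=(1.201, 0.125)
t=0.800: state=(1.201, -0.116)
t=1.000: state=(1.156, -0.330)
t=1.200: state=(1.070, -0.526)
t=1.400: state=(0.945, -0.726)
t=1.600: state=(0.778, -0.954)
t=1.800: state=(0.559, -1.245)
t=1.840: state=(0.508, -1.314)
next step: t=1.850: state=(0.495, -1.331) — x has crossed 0.5
linear interpolation between t=1.840 (0.50832) and t=1.850 (0.49509) → t≈1.846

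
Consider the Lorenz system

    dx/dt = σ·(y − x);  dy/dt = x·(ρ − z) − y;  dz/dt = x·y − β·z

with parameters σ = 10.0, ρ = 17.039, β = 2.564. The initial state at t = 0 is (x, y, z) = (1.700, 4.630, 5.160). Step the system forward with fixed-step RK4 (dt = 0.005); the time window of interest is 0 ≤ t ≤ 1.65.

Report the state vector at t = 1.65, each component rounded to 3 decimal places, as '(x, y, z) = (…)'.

(x, y, z) = (2.913, 0.111, 17.915)

t=0.000: state=(1.700, 4.630, 5.160)
step 1 (dt=0.005): k1=(29.300, 15.564, -5.359), k2=(28.957, 16.419, -4.917), k3=(28.987, 16.405, -4.920), k4=(28.671, 17.249, -4.474); state += dt/6·(k1+2k2+2k3+k4)
t=0.005: state=(1.845, 4.712, 5.135)
t=0.010: state=(1.987, 4.802, 5.115)
t=0.015: state=(2.127, 4.901, 5.100)
continuing one RK4 step at a time; state shown every 20 steps (Δt=0.1):
t=0.100: state=(4.528, 7.676, 5.720)
t=0.200: state=(8.300, 12.527, 10.317)
t=0.300: state=(11.612, 12.882, 20.250)
t=0.400: state=(9.617, 4.942, 24.564)
t=0.500: state=(4.690, 0.466, 20.456)
t=0.600: state=(1.771, 0.032, 15.862)
t=0.700: state=(0.780, 0.340, 12.291)
t=0.800: state=(0.629, 0.696, 9.541)
t=0.900: state=(0.849, 1.220, 7.444)
t=1.000: state=(1.410, 2.200, 5.928)
t=1.100: state=(2.549, 4.120, 5.133)
t=1.200: state=(4.752, 7.684, 5.868)
t=1.300: state=(8.407, 12.541, 10.590)
t=1.400: state=(11.577, 12.671, 20.410)
t=1.500: state=(9.484, 4.826, 24.419)
t=1.600: state=(4.642, 0.524, 20.311)
t=1.650: state=(2.913, 0.111, 17.915)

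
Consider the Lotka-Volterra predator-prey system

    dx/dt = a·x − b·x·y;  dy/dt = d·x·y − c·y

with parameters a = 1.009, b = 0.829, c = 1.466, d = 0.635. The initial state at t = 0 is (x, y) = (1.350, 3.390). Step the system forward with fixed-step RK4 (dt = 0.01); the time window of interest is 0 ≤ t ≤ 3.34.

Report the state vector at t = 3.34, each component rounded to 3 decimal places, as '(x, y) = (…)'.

(x, y) = (2.306, 0.208)

t=0.000: state=(1.350, 3.390)
step 1 (dt=0.01): k1=(-2.432, -2.064), k2=(-2.398, -2.083), k3=(-2.399, -2.083), k4=(-2.366, -2.102); state += dt/6·(k1+2k2+2k3+k4)
t=0.010: state=(1.326, 3.369)
t=0.020: state=(1.303, 3.348)
t=0.030: state=(1.280, 3.326)
continuing one RK4 step at a time; state shown every 20 steps (Δt=0.2):
t=0.200: state=(0.978, 2.925)
t=0.400: state=(0.767, 2.434)
t=0.600: state=(0.651, 1.985)
t=0.800: state=(0.593, 1.602)
t=1.000: state=(0.571, 1.286)
t=1.200: state=(0.577, 1.031)
t=1.400: state=(0.606, 0.829)
t=1.600: state=(0.655, 0.670)
t=1.800: state=(0.725, 0.545)
t=2.000: state=(0.817, 0.448)
t=2.200: state=(0.934, 0.374)
t=2.400: state=(1.080, 0.317)
t=2.600: state=(1.259, 0.274)
t=2.800: state=(1.476, 0.243)
t=3.000: state=(1.738, 0.222)
t=3.200: state=(2.051, 0.211)
t=3.340: state=(2.306, 0.208)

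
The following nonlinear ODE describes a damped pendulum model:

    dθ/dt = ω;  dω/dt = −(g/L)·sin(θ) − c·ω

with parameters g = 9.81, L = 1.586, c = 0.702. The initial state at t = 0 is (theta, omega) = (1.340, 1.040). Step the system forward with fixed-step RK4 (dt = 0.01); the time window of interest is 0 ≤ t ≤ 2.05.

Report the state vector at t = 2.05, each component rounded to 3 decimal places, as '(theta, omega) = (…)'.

(theta, omega) = (-0.401, 1.561)

t=0.000: state=(1.340, 1.040)
step 1 (dt=0.01): k1=(1.040, -6.751), k2=(1.006, -6.735), k3=(1.006, -6.735), k4=(0.973, -6.718); state += dt/6·(k1+2k2+2k3+k4)
t=0.010: state=(1.350, 0.973)
t=0.020: state=(1.359, 0.906)
t=0.030: state=(1.368, 0.839)
continuing one RK4 step at a time; state shown every 10 steps (Δt=0.1):
t=0.100: state=(1.411, 0.383)
t=0.200: state=(1.418, -0.233)
t=0.300: state=(1.366, -0.806)
t=0.400: state=(1.258, -1.329)
t=0.500: state=(1.102, -1.791)
t=0.600: state=(0.903, -2.173)
t=0.700: state=(0.671, -2.448)
t=0.800: state=(0.418, -2.590)
t=0.900: state=(0.158, -2.583)
t=1.000: state=(-0.094, -2.425)
t=1.100: state=(-0.323, -2.135)
t=1.200: state=(-0.518, -1.745)
t=1.300: state=(-0.670, -1.290)
t=1.400: state=(-0.775, -0.806)
t=1.500: state=(-0.831, -0.320)
t=1.600: state=(-0.839, 0.146)
t=1.700: state=(-0.803, 0.575)
t=1.800: state=(-0.726, 0.950)
t=1.900: state=(-0.615, 1.258)
t=2.000: state=(-0.477, 1.483)
t=2.050: state=(-0.401, 1.561)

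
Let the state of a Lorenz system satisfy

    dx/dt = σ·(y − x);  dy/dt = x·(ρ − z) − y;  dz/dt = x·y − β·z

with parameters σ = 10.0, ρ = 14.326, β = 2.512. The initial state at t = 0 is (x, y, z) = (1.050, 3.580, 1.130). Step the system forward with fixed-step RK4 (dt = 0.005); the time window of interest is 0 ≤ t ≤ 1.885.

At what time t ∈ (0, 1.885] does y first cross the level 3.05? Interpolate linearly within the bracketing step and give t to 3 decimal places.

t=0.000: state=(1.050, 3.580, 1.130)
step 1 (dt=0.005): k1=(25.300, 10.276, 0.920), k2=(24.924, 11.082, 1.170), k3=(24.954, 11.067, 1.167), k4=(24.606, 11.860, 1.417); state += dt/6·(k1+2k2+2k3+k4)
t=0.005: state=(1.175, 3.635, 1.136)
t=0.010: state=(1.296, 3.699, 1.144)
t=0.015: state=(1.415, 3.769, 1.155)
continuing one RK4 step at a time; state shown every 20 steps (Δt=0.1):
t=0.100: state=(3.399, 5.982, 1.845)
t=0.200: state=(6.638, 10.553, 5.168)
t=0.300: state=(10.535, 13.567, 13.857)
t=0.400: state=(10.720, 7.694, 21.838)
t=0.455: state=(8.382, 3.313, 21.705)
next step: t=0.460: state=(8.127, 2.995, 21.563) — y has crossed 3.05
linear interpolation between t=0.455 (3.31269) and t=0.460 (2.99525) → t≈0.459

t = 0.459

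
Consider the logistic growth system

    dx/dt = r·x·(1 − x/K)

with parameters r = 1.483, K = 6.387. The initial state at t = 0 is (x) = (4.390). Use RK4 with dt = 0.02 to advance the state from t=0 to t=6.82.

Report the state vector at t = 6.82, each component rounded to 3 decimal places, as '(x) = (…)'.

t=0.000: state=(4.390)
step 1 (dt=0.02): k1=(2.036), k2=(2.024), k3=(2.024), k4=(2.013); state += dt/6·(k1+2k2+2k3+k4)
t=0.020: state=(4.430)
t=0.040: state=(4.471)
t=0.060: state=(4.510)
continuing one RK4 step at a time; state shown every 25 steps (Δt=0.5):
t=0.500: state=(5.249)
t=1.000: state=(5.789)
t=1.500: state=(6.088)
t=2.000: state=(6.241)
t=2.500: state=(6.316)
t=3.000: state=(6.353)
t=3.500: state=(6.371)
t=4.000: state=(6.379)
t=4.500: state=(6.383)
t=5.000: state=(6.385)
t=5.500: state=(6.386)
t=6.000: state=(6.387)
t=6.500: state=(6.387)
t=6.820: state=(6.387)

(x) = (6.387)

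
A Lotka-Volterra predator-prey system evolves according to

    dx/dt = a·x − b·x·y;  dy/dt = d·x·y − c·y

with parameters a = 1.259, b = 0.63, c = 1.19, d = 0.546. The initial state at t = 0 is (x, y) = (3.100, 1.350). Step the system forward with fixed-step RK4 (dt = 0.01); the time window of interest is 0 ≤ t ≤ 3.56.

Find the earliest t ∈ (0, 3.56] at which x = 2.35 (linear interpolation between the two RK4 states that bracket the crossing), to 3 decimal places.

t = 1.530

t=0.000: state=(3.100, 1.350)
step 1 (dt=0.01): k1=(1.266, 0.679), k2=(1.262, 0.685), k3=(1.262, 0.685), k4=(1.258, 0.691); state += dt/6·(k1+2k2+2k3+k4)
t=0.010: state=(3.113, 1.357)
t=0.020: state=(3.125, 1.364)
t=0.030: state=(3.138, 1.371)
continuing one RK4 step at a time; state shown every 20 steps (Δt=0.2):
t=0.200: state=(3.332, 1.512)
t=0.400: state=(3.495, 1.732)
t=0.600: state=(3.554, 2.008)
t=0.800: state=(3.480, 2.327)
t=1.000: state=(3.270, 2.655)
t=1.200: state=(2.955, 2.942)
t=1.400: state=(2.588, 3.139)
t=1.530: state=(2.350, 3.204)
next step: t=1.540: state=(2.333, 3.207) — x has crossed 2.35
linear interpolation between t=1.530 (2.35031) and t=1.540 (2.33250) → t≈1.530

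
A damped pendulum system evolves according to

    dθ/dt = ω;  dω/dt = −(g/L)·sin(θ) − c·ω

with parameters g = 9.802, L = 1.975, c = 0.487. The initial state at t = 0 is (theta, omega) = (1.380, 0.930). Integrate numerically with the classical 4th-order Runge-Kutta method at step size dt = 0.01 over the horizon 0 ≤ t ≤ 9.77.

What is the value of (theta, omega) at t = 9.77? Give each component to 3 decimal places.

t=0.000: state=(1.380, 0.930)
step 1 (dt=0.01): k1=(0.930, -5.326), k2=(0.903, -5.317), k3=(0.903, -5.317), k4=(0.877, -5.308); state += dt/6·(k1+2k2+2k3+k4)
t=0.010: state=(1.389, 0.877)
t=0.020: state=(1.398, 0.824)
t=0.030: state=(1.406, 0.771)
continuing one RK4 step at a time; state shown every 50 steps (Δt=0.5):
t=0.500: state=(1.226, -1.436)
t=1.000: state=(0.150, -2.493)
t=1.500: state=(-0.825, -1.093)
t=2.000: state=(-0.855, 0.900)
t=2.500: state=(-0.116, 1.749)
t=3.000: state=(0.571, 0.766)
t=3.500: state=(0.571, -0.703)
t=4.000: state=(0.032, -1.219)
t=4.500: state=(-0.422, -0.442)
t=5.000: state=(-0.369, 0.587)
t=5.500: state=(0.030, 0.834)
t=6.000: state=(0.313, 0.209)
t=6.500: state=(0.229, -0.484)
t=7.000: state=(-0.062, -0.555)
t=7.500: state=(-0.229, -0.063)
t=8.000: state=(-0.134, 0.385)
t=8.500: state=(0.073, 0.356)
t=9.000: state=(0.163, -0.018)
t=9.500: state=(0.072, -0.294)
t=9.770: state=(-0.010, -0.296)

(theta, omega) = (-0.010, -0.296)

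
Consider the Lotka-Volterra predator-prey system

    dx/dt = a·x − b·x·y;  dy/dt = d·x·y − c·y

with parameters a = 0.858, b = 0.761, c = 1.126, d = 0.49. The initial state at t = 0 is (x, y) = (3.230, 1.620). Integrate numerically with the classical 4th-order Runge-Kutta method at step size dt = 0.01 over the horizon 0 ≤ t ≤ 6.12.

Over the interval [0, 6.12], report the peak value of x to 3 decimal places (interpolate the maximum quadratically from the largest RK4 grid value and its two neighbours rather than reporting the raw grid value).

t=0.000: state=(3.230, 1.620)
step 1 (dt=0.01): k1=(-1.211, 0.740), k2=(-1.217, 0.737), k3=(-1.217, 0.737), k4=(-1.224, 0.734); state += dt/6·(k1+2k2+2k3+k4)
t=0.010: state=(3.218, 1.627)
t=0.020: state=(3.206, 1.635)
t=0.030: state=(3.193, 1.642)
continuing one RK4 step at a time; state shown every 20 steps (Δt=0.2):
t=0.200: state=(2.965, 1.753)
t=0.400: state=(2.676, 1.845)
t=0.600: state=(2.390, 1.888)
t=0.800: state=(2.129, 1.880)
t=1.000: state=(1.905, 1.828)
t=1.200: state=(1.723, 1.743)
t=1.400: state=(1.581, 1.635)
t=1.600: state=(1.477, 1.516)
t=1.800: state=(1.405, 1.394)
t=2.000: state=(1.362, 1.274)
t=2.200: state=(1.343, 1.161)
t=2.400: state=(1.347, 1.057)
t=2.600: state=(1.371, 0.964)
t=2.800: state=(1.415, 0.882)
t=3.000: state=(1.477, 0.811)
t=3.200: state=(1.557, 0.752)
t=3.400: state=(1.655, 0.702)
t=3.600: state=(1.771, 0.663)
t=3.800: state=(1.905, 0.634)
t=4.000: state=(2.057, 0.614)
t=4.200: state=(2.226, 0.605)
t=4.400: state=(2.411, 0.606)
t=4.600: state=(2.608, 0.619)
t=4.800: state=(2.813, 0.644)
t=5.000: state=(3.019, 0.684)
t=5.200: state=(3.216, 0.742)
t=5.400: state=(3.392, 0.819)
t=5.600: state=(3.529, 0.918)
t=5.800: state=(3.611, 1.040)
t=6.000: state=(3.620, 1.185)
t=6.120: state=(3.586, 1.279)
largest grid value and its neighbours: x(5.910)=3.62587, x(5.920)=3.62606, x(5.930)=3.62604
parabola through these three points peaks at t≈5.924 with x≈3.62607

max x = 3.626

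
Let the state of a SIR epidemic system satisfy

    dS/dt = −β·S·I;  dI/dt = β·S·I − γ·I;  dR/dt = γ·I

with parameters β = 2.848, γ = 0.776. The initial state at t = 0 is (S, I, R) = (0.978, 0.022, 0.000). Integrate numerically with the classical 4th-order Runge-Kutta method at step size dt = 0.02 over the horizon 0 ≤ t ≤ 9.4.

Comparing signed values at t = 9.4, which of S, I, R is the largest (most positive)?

largest component: R

t=0.000: state=(0.978, 0.022, 0.000)
step 1 (dt=0.02): k1=(-0.061, 0.044, 0.017), k2=(-0.062, 0.045, 0.017), k3=(-0.062, 0.045, 0.017), k4=(-0.064, 0.046, 0.018); state += dt/6·(k1+2k2+2k3+k4)
t=0.020: state=(0.977, 0.023, 0.000)
t=0.040: state=(0.975, 0.024, 0.001)
t=0.060: state=(0.974, 0.025, 0.001)
continuing one RK4 step at a time; state shown every 25 steps (Δt=0.5):
t=0.500: state=(0.927, 0.058, 0.015)
t=1.000: state=(0.811, 0.138, 0.051)
t=1.500: state=(0.613, 0.260, 0.127)
t=2.000: state=(0.392, 0.359, 0.249)
t=2.500: state=(0.230, 0.376, 0.395)
t=3.000: state=(0.138, 0.329, 0.533)
t=3.500: state=(0.091, 0.262, 0.647)
t=4.000: state=(0.066, 0.198, 0.736)
t=4.500: state=(0.051, 0.146, 0.803)
t=5.000: state=(0.043, 0.106, 0.851)
t=5.500: state=(0.038, 0.076, 0.886)
t=6.000: state=(0.035, 0.054, 0.911)
t=6.500: state=(0.032, 0.039, 0.929)
t=7.000: state=(0.031, 0.027, 0.942)
t=7.500: state=(0.030, 0.019, 0.951)
t=8.000: state=(0.029, 0.014, 0.957)
t=8.500: state=(0.029, 0.010, 0.962)
t=9.000: state=(0.028, 0.007, 0.965)
t=9.400: state=(0.028, 0.005, 0.967)
compare at T: S=0.028, I=0.005, R=0.967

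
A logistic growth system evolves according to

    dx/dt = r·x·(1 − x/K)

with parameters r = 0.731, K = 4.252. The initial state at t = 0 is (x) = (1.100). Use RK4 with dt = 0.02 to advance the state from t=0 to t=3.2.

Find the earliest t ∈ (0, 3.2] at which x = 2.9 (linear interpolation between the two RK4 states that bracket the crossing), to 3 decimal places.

t=0.000: state=(1.100)
step 1 (dt=0.02): k1=(0.596), k2=(0.598), k3=(0.598), k4=(0.600); state += dt/6·(k1+2k2+2k3+k4)
t=0.020: state=(1.112)
t=0.040: state=(1.124)
t=0.060: state=(1.136)
continuing one RK4 step at a time; state shown every 10 steps (Δt=0.2):
t=0.200: state=(1.223)
t=0.400: state=(1.355)
t=0.600: state=(1.493)
t=0.800: state=(1.637)
t=1.000: state=(1.787)
t=1.200: state=(1.940)
t=1.400: state=(2.095)
t=1.600: state=(2.250)
t=1.800: state=(2.404)
t=2.000: state=(2.555)
t=2.200: state=(2.702)
t=2.400: state=(2.843)
t=2.480: state=(2.897)
next step: t=2.500: state=(2.911) — x has crossed 2.9
linear interpolation between t=2.480 (2.89726) and t=2.500 (2.91072) → t≈2.484

t = 2.484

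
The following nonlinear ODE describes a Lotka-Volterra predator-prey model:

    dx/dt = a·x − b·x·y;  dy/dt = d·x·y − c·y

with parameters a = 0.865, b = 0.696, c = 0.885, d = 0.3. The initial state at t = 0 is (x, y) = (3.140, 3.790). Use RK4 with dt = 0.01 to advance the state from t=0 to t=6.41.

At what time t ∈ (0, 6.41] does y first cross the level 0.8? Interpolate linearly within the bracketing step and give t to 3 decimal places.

t = 2.592

t=0.000: state=(3.140, 3.790)
step 1 (dt=0.01): k1=(-5.567, 0.216), k2=(-5.520, 0.184), k3=(-5.520, 0.185), k4=(-5.473, 0.153); state += dt/6·(k1+2k2+2k3+k4)
t=0.010: state=(3.085, 3.792)
t=0.020: state=(3.031, 3.793)
t=0.030: state=(2.977, 3.794)
continuing one RK4 step at a time; state shown every 25 steps (Δt=0.25):
t=0.250: state=(2.027, 3.675)
t=0.500: state=(1.364, 3.337)
t=0.750: state=(0.982, 2.917)
t=1.000: state=(0.762, 2.494)
t=1.250: state=(0.634, 2.106)
t=1.500: state=(0.563, 1.765)
t=1.750: state=(0.527, 1.473)
t=2.000: state=(0.518, 1.228)
t=2.250: state=(0.529, 1.023)
t=2.500: state=(0.558, 0.854)
t=2.590: state=(0.573, 0.801)
next step: t=2.600: state=(0.574, 0.795) — y has crossed 0.8
linear interpolation between t=2.590 (0.80109) and t=2.600 (0.79540) → t≈2.592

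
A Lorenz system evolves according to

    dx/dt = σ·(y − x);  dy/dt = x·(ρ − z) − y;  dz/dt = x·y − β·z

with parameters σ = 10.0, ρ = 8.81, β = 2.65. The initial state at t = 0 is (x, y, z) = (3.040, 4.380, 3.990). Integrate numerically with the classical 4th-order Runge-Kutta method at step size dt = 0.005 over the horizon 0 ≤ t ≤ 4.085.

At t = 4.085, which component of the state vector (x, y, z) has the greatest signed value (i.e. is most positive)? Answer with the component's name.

largest component: z

t=0.000: state=(3.040, 4.380, 3.990)
step 1 (dt=0.005): k1=(13.400, 10.273, 2.742), k2=(13.322, 10.388, 2.949), k3=(13.327, 10.385, 2.948), k4=(13.253, 10.496, 3.156); state += dt/6·(k1+2k2+2k3+k4)
t=0.005: state=(3.107, 4.432, 4.005)
t=0.010: state=(3.173, 4.485, 4.022)
t=0.015: state=(3.238, 4.539, 4.040)
continuing one RK4 step at a time; state shown every 40 steps (Δt=0.2):
t=0.200: state=(5.502, 6.592, 6.273)
t=0.400: state=(6.318, 5.843, 10.016)
t=0.600: state=(4.428, 3.431, 9.630)
t=0.800: state=(3.208, 2.998, 7.396)
t=1.000: state=(3.404, 3.761, 6.028)
t=1.200: state=(4.441, 5.054, 6.281)
t=1.400: state=(5.419, 5.653, 8.013)
t=1.600: state=(5.148, 4.711, 9.087)
t=1.800: state=(4.218, 3.847, 8.353)
t=2.000: state=(3.875, 3.902, 7.262)
t=2.200: state=(4.229, 4.516, 6.909)
t=2.400: state=(4.817, 5.057, 7.501)
t=2.600: state=(4.992, 4.913, 8.301)
t=2.800: state=(4.618, 4.383, 8.343)
t=3.000: state=(4.261, 4.171, 7.798)
t=3.200: state=(4.281, 4.380, 7.394)
t=3.400: state=(4.562, 4.713, 7.491)
t=3.600: state=(4.768, 4.802, 7.901)
t=3.800: state=(4.688, 4.590, 8.116)
t=4.000: state=(4.476, 4.386, 7.946)
t=4.085: state=(4.415, 4.364, 7.821)
compare at T: x=4.415, y=4.364, z=7.821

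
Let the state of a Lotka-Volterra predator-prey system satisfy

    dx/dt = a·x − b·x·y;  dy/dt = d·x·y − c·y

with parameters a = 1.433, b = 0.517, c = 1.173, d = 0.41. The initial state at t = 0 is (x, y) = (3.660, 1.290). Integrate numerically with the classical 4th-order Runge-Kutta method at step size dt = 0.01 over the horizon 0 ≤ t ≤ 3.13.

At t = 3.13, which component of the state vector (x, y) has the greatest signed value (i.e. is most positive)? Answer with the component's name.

largest component: y

t=0.000: state=(3.660, 1.290)
step 1 (dt=0.01): k1=(2.804, 0.423), k2=(2.811, 0.431), k3=(2.810, 0.431), k4=(2.817, 0.439); state += dt/6·(k1+2k2+2k3+k4)
t=0.010: state=(3.688, 1.294)
t=0.020: state=(3.716, 1.299)
t=0.030: state=(3.745, 1.303)
continuing one RK4 step at a time; state shown every 20 steps (Δt=0.2):
t=0.200: state=(4.242, 1.410)
t=0.400: state=(4.836, 1.619)
t=0.600: state=(5.363, 1.946)
t=0.800: state=(5.705, 2.427)
t=1.000: state=(5.725, 3.076)
t=1.200: state=(5.336, 3.839)
t=1.400: state=(4.596, 4.571)
t=1.600: state=(3.707, 5.082)
t=1.800: state=(2.884, 5.261)
t=2.000: state=(2.240, 5.126)
t=2.200: state=(1.785, 4.776)
t=2.400: state=(1.485, 4.316)
t=2.600: state=(1.299, 3.823)
t=2.800: state=(1.194, 3.348)
t=3.000: state=(1.151, 2.914)
t=3.130: state=(1.150, 2.660)
compare at T: x=1.150, y=2.660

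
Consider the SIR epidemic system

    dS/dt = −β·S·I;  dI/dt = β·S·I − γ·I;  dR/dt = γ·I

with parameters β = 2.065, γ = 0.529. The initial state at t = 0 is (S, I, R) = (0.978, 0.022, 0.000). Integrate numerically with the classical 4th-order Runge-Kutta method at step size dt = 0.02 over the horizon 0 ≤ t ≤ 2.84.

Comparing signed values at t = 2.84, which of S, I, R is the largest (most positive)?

largest component: I

t=0.000: state=(0.978, 0.022, 0.000)
step 1 (dt=0.02): k1=(-0.044, 0.033, 0.012), k2=(-0.045, 0.033, 0.012), k3=(-0.045, 0.033, 0.012), k4=(-0.046, 0.034, 0.012); state += dt/6·(k1+2k2+2k3+k4)
t=0.020: state=(0.977, 0.023, 0.000)
t=0.040: state=(0.976, 0.023, 0.000)
t=0.060: state=(0.975, 0.024, 0.001)
continuing one RK4 step at a time; state shown every 5 steps (Δt=0.1):
t=0.100: state=(0.973, 0.026, 0.001)
t=0.200: state=(0.968, 0.030, 0.003)
t=0.300: state=(0.961, 0.034, 0.004)
t=0.400: state=(0.954, 0.040, 0.006)
t=0.500: state=(0.946, 0.046, 0.009)
t=0.600: state=(0.936, 0.053, 0.011)
t=0.700: state=(0.925, 0.060, 0.014)
t=0.800: state=(0.913, 0.069, 0.018)
t=0.900: state=(0.899, 0.079, 0.022)
t=1.000: state=(0.884, 0.090, 0.026)
t=1.100: state=(0.866, 0.103, 0.031)
t=1.200: state=(0.847, 0.116, 0.037)
t=1.300: state=(0.825, 0.131, 0.043)
t=1.400: state=(0.802, 0.147, 0.051)
t=1.500: state=(0.777, 0.164, 0.059)
t=1.600: state=(0.749, 0.182, 0.068)
t=1.700: state=(0.720, 0.201, 0.078)
t=1.800: state=(0.690, 0.221, 0.090)
t=1.900: state=(0.657, 0.241, 0.102)
t=2.000: state=(0.624, 0.261, 0.115)
t=2.100: state=(0.590, 0.280, 0.129)
t=2.200: state=(0.556, 0.299, 0.145)
t=2.300: state=(0.522, 0.317, 0.161)
t=2.400: state=(0.488, 0.334, 0.178)
t=2.500: state=(0.455, 0.349, 0.196)
t=2.600: state=(0.422, 0.363, 0.215)
t=2.700: state=(0.391, 0.374, 0.235)
t=2.800: state=(0.362, 0.383, 0.255)
t=2.840: state=(0.351, 0.387, 0.263)
compare at T: S=0.351, I=0.387, R=0.263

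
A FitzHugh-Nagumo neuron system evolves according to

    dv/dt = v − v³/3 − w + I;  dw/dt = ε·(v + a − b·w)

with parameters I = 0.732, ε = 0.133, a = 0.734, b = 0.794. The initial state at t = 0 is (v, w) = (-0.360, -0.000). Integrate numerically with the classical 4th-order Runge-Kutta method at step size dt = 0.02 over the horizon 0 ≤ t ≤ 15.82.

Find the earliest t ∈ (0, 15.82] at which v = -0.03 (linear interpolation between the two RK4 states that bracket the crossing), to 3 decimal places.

t = 0.650

t=0.000: state=(-0.360, -0.000)
step 1 (dt=0.02): k1=(0.388, 0.050), k2=(0.390, 0.050), k3=(0.390, 0.050), k4=(0.393, 0.051); state += dt/6·(k1+2k2+2k3+k4)
t=0.020: state=(-0.352, 0.001)
t=0.040: state=(-0.344, 0.002)
t=0.060: state=(-0.336, 0.003)
t=0.640: state=(-0.037, 0.043)
next step: t=0.660: state=(-0.024, 0.045) — v has crossed -0.03
linear interpolation between t=0.640 (-0.03675) and t=0.660 (-0.02360) → t≈0.650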